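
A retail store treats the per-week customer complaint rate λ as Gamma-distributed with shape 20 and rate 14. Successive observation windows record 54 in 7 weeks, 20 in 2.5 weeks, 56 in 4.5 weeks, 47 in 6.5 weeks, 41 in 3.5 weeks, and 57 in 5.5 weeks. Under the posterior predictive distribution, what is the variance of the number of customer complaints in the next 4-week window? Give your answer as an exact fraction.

224200/7569

Total count: 54 + 20 + 56 + 47 + 41 + 57 = 275.
Total exposure: 7 + 2.5 + 4.5 + 6.5 + 3.5 + 5.5 = 29.5 weeks.
The Gamma prior is conjugate for the Poisson rate, so λ | data ~ Gamma(20+275, 14+29.5) = Gamma(295, 87/2).
The posterior predictive for a window of length T is Negative Binomial with variance T·α'·(β'+T)/β'² = 4·295·(95/2)/(7569/4) = 224200/7569.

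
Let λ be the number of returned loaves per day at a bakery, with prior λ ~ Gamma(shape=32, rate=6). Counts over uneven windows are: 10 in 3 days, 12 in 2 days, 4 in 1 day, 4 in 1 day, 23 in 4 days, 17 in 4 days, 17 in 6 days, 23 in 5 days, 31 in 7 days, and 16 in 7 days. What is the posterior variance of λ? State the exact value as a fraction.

189/2116

Total count: 10 + 12 + 4 + 4 + 23 + 17 + 17 + 23 + 31 + 16 = 157.
Total exposure: 3 + 2 + 1 + 1 + 4 + 4 + 6 + 5 + 7 + 7 = 40 days.
By Gamma–Poisson conjugacy, the posterior is Gamma(α + Σx, β + Σt) = Gamma(32 + 157, 6 + 40) = Gamma(189, 46).
Posterior variance = α'/β'² = 189/2116.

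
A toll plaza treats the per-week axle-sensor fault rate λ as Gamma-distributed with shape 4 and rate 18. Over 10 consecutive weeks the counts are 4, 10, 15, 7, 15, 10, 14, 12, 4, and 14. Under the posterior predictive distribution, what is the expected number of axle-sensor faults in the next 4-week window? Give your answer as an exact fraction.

Total count: 4 + 10 + 15 + 7 + 15 + 10 + 14 + 12 + 4 + 14 = 105.
Total exposure: 10 weeks.
By Gamma–Poisson conjugacy, the posterior is Gamma(α + Σx, β + Σt) = Gamma(4 + 105, 18 + 10) = Gamma(109, 28).
Predictive mean over a 4-week window = T·E[λ|data] = 4·109/28 = 109/7.

109/7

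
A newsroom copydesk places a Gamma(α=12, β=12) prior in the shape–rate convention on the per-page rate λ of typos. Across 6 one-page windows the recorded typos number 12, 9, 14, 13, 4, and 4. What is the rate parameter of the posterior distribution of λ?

18

Total count: 12 + 9 + 14 + 13 + 4 + 4 = 56.
Total exposure: 6 pages.
By Gamma–Poisson conjugacy, the posterior is Gamma(α + Σx, β + Σt) = Gamma(12 + 56, 12 + 6) = Gamma(68, 18).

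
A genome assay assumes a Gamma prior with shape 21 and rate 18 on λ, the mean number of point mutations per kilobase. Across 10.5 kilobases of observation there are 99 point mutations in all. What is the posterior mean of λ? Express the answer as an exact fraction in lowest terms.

Total count 99 over total exposure 10.5 kilobases.
By Gamma–Poisson conjugacy, the posterior is Gamma(α + Σx, β + Σt) = Gamma(21 + 99, 18 + 10.5) = Gamma(120, 57/2).
Posterior mean = α'/β' = 120/(57/2) = 80/19.

80/19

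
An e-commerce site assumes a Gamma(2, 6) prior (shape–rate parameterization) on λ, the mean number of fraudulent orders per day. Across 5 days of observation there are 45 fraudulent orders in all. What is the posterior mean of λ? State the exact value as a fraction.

47/11

Total count 45 over total exposure 5 days.
By Gamma–Poisson conjugacy, the posterior is Gamma(α + Σx, β + Σt) = Gamma(2 + 45, 6 + 5) = Gamma(47, 11).
Posterior mean = α'/β' = 47/11.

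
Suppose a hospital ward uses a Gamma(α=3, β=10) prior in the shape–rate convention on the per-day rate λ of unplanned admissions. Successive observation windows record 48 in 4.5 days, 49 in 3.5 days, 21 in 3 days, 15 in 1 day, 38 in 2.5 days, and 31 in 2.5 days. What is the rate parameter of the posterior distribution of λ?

27

Total count: 48 + 49 + 21 + 15 + 38 + 31 = 202.
Total exposure: 4.5 + 3.5 + 3 + 1 + 2.5 + 2.5 = 17 days.
Conjugate update: add total count to the shape and total exposure to the rate, giving Gamma(205, 27).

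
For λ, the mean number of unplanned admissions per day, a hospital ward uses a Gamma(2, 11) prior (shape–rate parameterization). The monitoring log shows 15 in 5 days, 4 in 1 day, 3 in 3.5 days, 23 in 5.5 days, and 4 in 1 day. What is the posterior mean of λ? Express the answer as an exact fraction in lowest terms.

Total count: 15 + 4 + 3 + 23 + 4 = 49.
Total exposure: 5 + 1 + 3.5 + 5.5 + 1 = 16 days.
The Gamma prior is conjugate for the Poisson rate, so λ | data ~ Gamma(2+49, 11+16) = Gamma(51, 27).
Posterior mean = α'/β' = 51/27 = 17/9.

17/9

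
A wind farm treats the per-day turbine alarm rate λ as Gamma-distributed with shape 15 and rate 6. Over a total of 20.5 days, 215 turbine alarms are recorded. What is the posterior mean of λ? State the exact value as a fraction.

Total count 215 over total exposure 20.5 days.
The Gamma prior is conjugate for the Poisson rate, so λ | data ~ Gamma(15+215, 6+20.5) = Gamma(230, 53/2).
Posterior mean = α'/β' = 230/(53/2) = 460/53.

460/53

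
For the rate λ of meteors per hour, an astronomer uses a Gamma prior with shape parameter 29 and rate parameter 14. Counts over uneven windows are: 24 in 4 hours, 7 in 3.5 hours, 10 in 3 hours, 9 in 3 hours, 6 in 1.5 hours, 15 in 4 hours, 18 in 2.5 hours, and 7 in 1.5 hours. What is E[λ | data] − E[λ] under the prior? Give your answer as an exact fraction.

Total count: 24 + 7 + 10 + 9 + 6 + 15 + 18 + 7 = 96.
Total exposure: 4 + 3.5 + 3 + 3 + 1.5 + 4 + 2.5 + 1.5 = 23 hours.
Conjugate update: add total count to the shape and total exposure to the rate, giving Gamma(125, 37).
Posterior mean = 125/37 = 125/37; prior mean = 29/14 = 29/14. Difference = 125/37 − 29/14 = 677/518.

677/518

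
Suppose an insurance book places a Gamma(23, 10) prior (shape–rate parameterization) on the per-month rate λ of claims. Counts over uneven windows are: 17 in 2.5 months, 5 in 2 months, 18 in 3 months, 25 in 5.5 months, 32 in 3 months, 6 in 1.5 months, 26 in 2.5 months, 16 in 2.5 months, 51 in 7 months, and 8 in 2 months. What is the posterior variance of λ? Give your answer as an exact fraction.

Total count: 17 + 5 + 18 + 25 + 32 + 6 + 26 + 16 + 51 + 8 = 204.
Total exposure: 2.5 + 2 + 3 + 5.5 + 3 + 1.5 + 2.5 + 2.5 + 7 + 2 = 31.5 months.
Posterior: α' = 23 + 204 = 227, β' = 10 + 31.5 = 83/2.
Posterior variance = α'/β'² = 227/(6889/4) = 908/6889.

908/6889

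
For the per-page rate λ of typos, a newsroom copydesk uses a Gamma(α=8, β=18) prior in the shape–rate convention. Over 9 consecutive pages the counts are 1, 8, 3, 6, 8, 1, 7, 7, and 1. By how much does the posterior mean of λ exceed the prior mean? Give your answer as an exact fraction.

38/27

Total count: 1 + 8 + 3 + 6 + 8 + 1 + 7 + 7 + 1 = 42.
Total exposure: 9 pages.
By Gamma–Poisson conjugacy, the posterior is Gamma(α + Σx, β + Σt) = Gamma(8 + 42, 18 + 9) = Gamma(50, 27).
Posterior mean = 50/27 = 50/27; prior mean = 8/18 = 4/9. Difference = 50/27 − 4/9 = 38/27.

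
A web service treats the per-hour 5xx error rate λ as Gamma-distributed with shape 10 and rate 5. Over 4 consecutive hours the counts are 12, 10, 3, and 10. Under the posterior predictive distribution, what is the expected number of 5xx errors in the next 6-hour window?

30

Total count: 12 + 10 + 3 + 10 = 35.
Total exposure: 4 hours.
Gamma(α, β) with Poisson data over total exposure Σt gives posterior Gamma(α+Σx, β+Σt) = Gamma(45, 9).
Predictive mean over a 6-hour window = T·E[λ|data] = 6·45/9 = 30.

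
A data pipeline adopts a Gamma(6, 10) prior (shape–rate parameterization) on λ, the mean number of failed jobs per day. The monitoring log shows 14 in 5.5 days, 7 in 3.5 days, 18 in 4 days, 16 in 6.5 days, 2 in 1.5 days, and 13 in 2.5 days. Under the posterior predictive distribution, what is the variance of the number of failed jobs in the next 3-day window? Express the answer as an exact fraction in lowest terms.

Total count: 14 + 7 + 18 + 16 + 2 + 13 = 70.
Total exposure: 5.5 + 3.5 + 4 + 6.5 + 1.5 + 2.5 = 23.5 days.
The Gamma prior is conjugate for the Poisson rate, so λ | data ~ Gamma(6+70, 10+23.5) = Gamma(76, 67/2).
The posterior predictive for a window of length T is Negative Binomial with variance T·α'·(β'+T)/β'² = 3·76·(73/2)/(4489/4) = 33288/4489.

33288/4489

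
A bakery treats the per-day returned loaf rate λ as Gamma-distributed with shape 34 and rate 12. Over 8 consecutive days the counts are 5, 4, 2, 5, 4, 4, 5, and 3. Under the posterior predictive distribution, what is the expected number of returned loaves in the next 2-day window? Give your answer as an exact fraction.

33/5

Total count: 5 + 4 + 2 + 5 + 4 + 4 + 5 + 3 = 32.
Total exposure: 8 days.
The Gamma prior is conjugate for the Poisson rate, so λ | data ~ Gamma(34+32, 12+8) = Gamma(66, 20).
Predictive mean over a 2-day window = T·E[λ|data] = 2·66/20 = 33/5.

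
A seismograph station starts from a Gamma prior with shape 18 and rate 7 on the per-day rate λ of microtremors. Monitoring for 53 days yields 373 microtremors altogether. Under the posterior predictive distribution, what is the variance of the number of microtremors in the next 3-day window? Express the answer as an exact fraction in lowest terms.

8211/400

Total count 373 over total exposure 53 days.
Conjugate update: add total count to the shape and total exposure to the rate, giving Gamma(391, 60).
The posterior predictive for a window of length T is Negative Binomial with variance T·α'·(β'+T)/β'² = 3·391·63/3600 = 8211/400.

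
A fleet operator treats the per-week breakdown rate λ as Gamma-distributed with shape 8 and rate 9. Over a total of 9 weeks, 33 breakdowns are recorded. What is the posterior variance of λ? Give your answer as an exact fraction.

41/324

Total count 33 over total exposure 9 weeks.
The Gamma prior is conjugate for the Poisson rate, so λ | data ~ Gamma(8+33, 9+9) = Gamma(41, 18).
Posterior variance = α'/β'² = 41/324.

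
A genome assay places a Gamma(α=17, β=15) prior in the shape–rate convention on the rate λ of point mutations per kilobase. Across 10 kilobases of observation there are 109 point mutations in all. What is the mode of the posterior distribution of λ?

5

Total count 109 over total exposure 10 kilobases.
Conjugate update: add total count to the shape and total exposure to the rate, giving Gamma(126, 25).
Posterior mode = (α'−1)/β' = 125/25 = 5.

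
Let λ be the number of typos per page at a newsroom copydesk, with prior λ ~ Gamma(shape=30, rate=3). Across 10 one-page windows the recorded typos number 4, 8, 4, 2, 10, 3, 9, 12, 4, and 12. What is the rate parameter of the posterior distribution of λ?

Total count: 4 + 8 + 4 + 2 + 10 + 3 + 9 + 12 + 4 + 12 = 68.
Total exposure: 10 pages.
The Gamma prior is conjugate for the Poisson rate, so λ | data ~ Gamma(30+68, 3+10) = Gamma(98, 13).

13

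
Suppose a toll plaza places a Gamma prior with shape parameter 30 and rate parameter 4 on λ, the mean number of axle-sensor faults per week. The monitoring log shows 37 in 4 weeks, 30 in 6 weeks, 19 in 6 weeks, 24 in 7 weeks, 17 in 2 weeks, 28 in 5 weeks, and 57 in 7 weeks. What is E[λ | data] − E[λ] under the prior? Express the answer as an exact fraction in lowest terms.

Total count: 37 + 30 + 19 + 24 + 17 + 28 + 57 = 212.
Total exposure: 4 + 6 + 6 + 7 + 2 + 5 + 7 = 37 weeks.
Conjugate update: add total count to the shape and total exposure to the rate, giving Gamma(242, 41).
Posterior mean = 242/41 = 242/41; prior mean = 30/4 = 15/2. Difference = 242/41 − 15/2 = -131/82.

-131/82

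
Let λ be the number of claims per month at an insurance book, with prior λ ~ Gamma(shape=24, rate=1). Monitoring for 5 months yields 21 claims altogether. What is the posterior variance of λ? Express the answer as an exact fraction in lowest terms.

Total count 21 over total exposure 5 months.
Conjugate update: add total count to the shape and total exposure to the rate, giving Gamma(45, 6).
Posterior variance = α'/β'² = 45/36 = 5/4.

5/4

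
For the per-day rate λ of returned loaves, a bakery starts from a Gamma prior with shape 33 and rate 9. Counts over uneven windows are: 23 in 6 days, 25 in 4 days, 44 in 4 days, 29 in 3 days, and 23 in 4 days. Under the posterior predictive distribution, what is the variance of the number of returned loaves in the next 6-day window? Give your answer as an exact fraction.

Total count: 23 + 25 + 44 + 29 + 23 = 144.
Total exposure: 6 + 4 + 4 + 3 + 4 = 21 days.
By Gamma–Poisson conjugacy, the posterior is Gamma(α + Σx, β + Σt) = Gamma(33 + 144, 9 + 21) = Gamma(177, 30).
The posterior predictive for a window of length T is Negative Binomial with variance T·α'·(β'+T)/β'² = 6·177·36/900 = 1062/25.

1062/25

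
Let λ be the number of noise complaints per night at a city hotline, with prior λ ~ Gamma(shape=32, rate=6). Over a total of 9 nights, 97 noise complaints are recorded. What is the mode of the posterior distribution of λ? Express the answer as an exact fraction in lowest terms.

128/15

Total count 97 over total exposure 9 nights.
Gamma(α, β) with Poisson data over total exposure Σt gives posterior Gamma(α+Σx, β+Σt) = Gamma(129, 15).
Posterior mode = (α'−1)/β' = 128/15.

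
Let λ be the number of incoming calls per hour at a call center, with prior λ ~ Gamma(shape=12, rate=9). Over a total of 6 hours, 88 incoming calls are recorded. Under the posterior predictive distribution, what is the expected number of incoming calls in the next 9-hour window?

60

Total count 88 over total exposure 6 hours.
Conjugate update: add total count to the shape and total exposure to the rate, giving Gamma(100, 15).
Predictive mean over a 9-hour window = T·E[λ|data] = 9·100/15 = 60.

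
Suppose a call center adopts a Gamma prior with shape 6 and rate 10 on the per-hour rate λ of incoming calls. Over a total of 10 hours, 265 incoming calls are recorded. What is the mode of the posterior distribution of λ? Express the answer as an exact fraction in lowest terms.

Total count 265 over total exposure 10 hours.
Posterior: α' = 6 + 265 = 271, β' = 10 + 10 = 20.
Posterior mode = (α'−1)/β' = 270/20 = 27/2.

27/2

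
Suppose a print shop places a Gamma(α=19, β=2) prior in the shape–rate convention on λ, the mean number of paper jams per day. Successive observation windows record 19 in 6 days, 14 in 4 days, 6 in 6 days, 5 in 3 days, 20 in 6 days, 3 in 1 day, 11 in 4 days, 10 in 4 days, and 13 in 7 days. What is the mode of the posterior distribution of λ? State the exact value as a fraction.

119/43

Total count: 19 + 14 + 6 + 5 + 20 + 3 + 11 + 10 + 13 = 101.
Total exposure: 6 + 4 + 6 + 3 + 6 + 1 + 4 + 4 + 7 = 41 days.
Posterior: α' = 19 + 101 = 120, β' = 2 + 41 = 43.
Posterior mode = (α'−1)/β' = 119/43.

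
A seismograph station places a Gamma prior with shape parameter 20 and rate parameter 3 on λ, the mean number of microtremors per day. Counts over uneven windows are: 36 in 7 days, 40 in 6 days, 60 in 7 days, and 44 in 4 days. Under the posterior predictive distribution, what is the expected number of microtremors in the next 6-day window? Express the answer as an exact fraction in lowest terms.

Total count: 36 + 40 + 60 + 44 = 180.
Total exposure: 7 + 6 + 7 + 4 = 24 days.
By Gamma–Poisson conjugacy, the posterior is Gamma(α + Σx, β + Σt) = Gamma(20 + 180, 3 + 24) = Gamma(200, 27).
Predictive mean over a 6-day window = T·E[λ|data] = 6·200/27 = 400/9.

400/9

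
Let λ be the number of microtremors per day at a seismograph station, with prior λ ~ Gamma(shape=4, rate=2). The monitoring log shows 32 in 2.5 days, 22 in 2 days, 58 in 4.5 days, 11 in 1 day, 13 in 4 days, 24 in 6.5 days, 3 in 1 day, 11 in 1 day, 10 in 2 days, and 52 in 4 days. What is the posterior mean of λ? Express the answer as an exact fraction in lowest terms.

480/61

Total count: 32 + 22 + 58 + 11 + 13 + 24 + 3 + 11 + 10 + 52 = 236.
Total exposure: 2.5 + 2 + 4.5 + 1 + 4 + 6.5 + 1 + 1 + 2 + 4 = 28.5 days.
By Gamma–Poisson conjugacy, the posterior is Gamma(α + Σx, β + Σt) = Gamma(4 + 236, 2 + 28.5) = Gamma(240, 61/2).
Posterior mean = α'/β' = 240/(61/2) = 480/61.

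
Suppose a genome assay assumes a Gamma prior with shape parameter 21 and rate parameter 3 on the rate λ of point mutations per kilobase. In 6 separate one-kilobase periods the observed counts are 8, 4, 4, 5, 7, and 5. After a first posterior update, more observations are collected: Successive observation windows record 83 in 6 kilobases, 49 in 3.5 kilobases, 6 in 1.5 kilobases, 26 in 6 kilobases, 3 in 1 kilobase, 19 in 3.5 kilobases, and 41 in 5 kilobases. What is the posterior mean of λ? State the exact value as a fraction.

562/71

Total count: 8 + 4 + 4 + 5 + 7 + 5 = 33.
Total exposure: 6 kilobases.
After the first batch: Gamma(21 + 33, 3 + 6) = Gamma(54, 9).
Total count: 83 + 49 + 6 + 26 + 3 + 19 + 41 = 227.
Total exposure: 6 + 3.5 + 1.5 + 6 + 1 + 3.5 + 5 = 26.5 kilobases.
After the second batch: Gamma(54 + 227, 9 + 26.5) = Gamma(281, 71/2).
Posterior mean = α'/β' = 281/(71/2) = 562/71.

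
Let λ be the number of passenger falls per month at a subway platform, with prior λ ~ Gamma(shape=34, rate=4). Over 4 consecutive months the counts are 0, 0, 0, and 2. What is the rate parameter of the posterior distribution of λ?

Total count: 0 + 0 + 0 + 2 = 2.
Total exposure: 4 months.
Conjugate update: add total count to the shape and total exposure to the rate, giving Gamma(36, 8).

8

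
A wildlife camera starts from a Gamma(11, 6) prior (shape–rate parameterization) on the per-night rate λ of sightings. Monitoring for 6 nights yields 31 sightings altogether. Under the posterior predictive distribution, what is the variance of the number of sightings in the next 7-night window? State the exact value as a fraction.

931/24

Total count 31 over total exposure 6 nights.
Posterior: α' = 11 + 31 = 42, β' = 6 + 6 = 12.
The posterior predictive for a window of length T is Negative Binomial with variance T·α'·(β'+T)/β'² = 7·42·19/144 = 931/24.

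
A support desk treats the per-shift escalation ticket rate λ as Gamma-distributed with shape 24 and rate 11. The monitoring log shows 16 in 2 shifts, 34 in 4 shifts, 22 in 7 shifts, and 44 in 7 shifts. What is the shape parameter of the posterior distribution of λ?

140

Total count: 16 + 34 + 22 + 44 = 116.
Total exposure: 2 + 4 + 7 + 7 = 20 shifts.
Gamma(α, β) with Poisson data over total exposure Σt gives posterior Gamma(α+Σx, β+Σt) = Gamma(140, 31).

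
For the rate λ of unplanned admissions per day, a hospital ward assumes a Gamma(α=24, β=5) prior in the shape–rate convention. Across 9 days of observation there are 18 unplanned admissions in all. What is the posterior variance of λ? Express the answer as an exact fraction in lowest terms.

3/14

Total count 18 over total exposure 9 days.
Conjugate update: add total count to the shape and total exposure to the rate, giving Gamma(42, 14).
Posterior variance = α'/β'² = 42/196 = 3/14.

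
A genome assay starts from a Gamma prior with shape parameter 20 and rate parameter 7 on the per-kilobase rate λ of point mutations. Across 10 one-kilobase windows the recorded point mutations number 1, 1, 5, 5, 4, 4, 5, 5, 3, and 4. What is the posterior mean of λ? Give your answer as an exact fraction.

Total count: 1 + 1 + 5 + 5 + 4 + 4 + 5 + 5 + 3 + 4 = 37.
Total exposure: 10 kilobases.
By Gamma–Poisson conjugacy, the posterior is Gamma(α + Σx, β + Σt) = Gamma(20 + 37, 7 + 10) = Gamma(57, 17).
Posterior mean = α'/β' = 57/17.

57/17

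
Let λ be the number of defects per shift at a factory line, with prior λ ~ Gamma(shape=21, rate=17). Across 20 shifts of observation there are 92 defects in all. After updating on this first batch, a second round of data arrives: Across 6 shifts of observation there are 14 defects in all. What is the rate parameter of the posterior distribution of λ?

Total count 92 over total exposure 20 shifts.
After the first batch: Gamma(21 + 92, 17 + 20) = Gamma(113, 37).
Total count 14 over total exposure 6 shifts.
After the second batch: Gamma(113 + 14, 37 + 6) = Gamma(127, 43).

43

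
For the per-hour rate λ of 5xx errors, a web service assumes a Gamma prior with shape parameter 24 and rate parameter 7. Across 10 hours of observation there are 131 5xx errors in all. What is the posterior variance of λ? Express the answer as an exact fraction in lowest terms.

Total count 131 over total exposure 10 hours.
By Gamma–Poisson conjugacy, the posterior is Gamma(α + Σx, β + Σt) = Gamma(24 + 131, 7 + 10) = Gamma(155, 17).
Posterior variance = α'/β'² = 155/289.

155/289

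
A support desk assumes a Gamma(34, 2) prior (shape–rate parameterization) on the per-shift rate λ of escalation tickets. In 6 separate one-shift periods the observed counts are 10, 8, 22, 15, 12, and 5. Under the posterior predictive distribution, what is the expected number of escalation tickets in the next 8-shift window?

106

Total count: 10 + 8 + 22 + 15 + 12 + 5 = 72.
Total exposure: 6 shifts.
Posterior: α' = 34 + 72 = 106, β' = 2 + 6 = 8.
Predictive mean over an 8-shift window = T·E[λ|data] = 8·106/8 = 106.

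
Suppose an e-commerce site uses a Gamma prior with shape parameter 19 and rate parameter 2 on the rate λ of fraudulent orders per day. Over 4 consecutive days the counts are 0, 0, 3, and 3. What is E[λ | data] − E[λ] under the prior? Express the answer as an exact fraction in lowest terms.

-16/3

Total count: 0 + 0 + 3 + 3 = 6.
Total exposure: 4 days.
The Gamma prior is conjugate for the Poisson rate, so λ | data ~ Gamma(19+6, 2+4) = Gamma(25, 6).
Posterior mean = 25/6 = 25/6; prior mean = 19/2 = 19/2. Difference = 25/6 − 19/2 = -16/3.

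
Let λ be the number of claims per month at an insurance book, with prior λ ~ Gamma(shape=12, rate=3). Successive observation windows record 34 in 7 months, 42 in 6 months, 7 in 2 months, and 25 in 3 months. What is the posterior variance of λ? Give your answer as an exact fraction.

40/147

Total count: 34 + 42 + 7 + 25 = 108.
Total exposure: 7 + 6 + 2 + 3 = 18 months.
Posterior: α' = 12 + 108 = 120, β' = 3 + 18 = 21.
Posterior variance = α'/β'² = 120/441 = 40/147.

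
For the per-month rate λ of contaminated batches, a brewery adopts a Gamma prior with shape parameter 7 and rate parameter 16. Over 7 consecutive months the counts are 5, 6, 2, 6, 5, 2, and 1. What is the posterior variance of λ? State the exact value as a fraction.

Total count: 5 + 6 + 2 + 6 + 5 + 2 + 1 = 27.
Total exposure: 7 months.
Gamma(α, β) with Poisson data over total exposure Σt gives posterior Gamma(α+Σx, β+Σt) = Gamma(34, 23).
Posterior variance = α'/β'² = 34/529.

34/529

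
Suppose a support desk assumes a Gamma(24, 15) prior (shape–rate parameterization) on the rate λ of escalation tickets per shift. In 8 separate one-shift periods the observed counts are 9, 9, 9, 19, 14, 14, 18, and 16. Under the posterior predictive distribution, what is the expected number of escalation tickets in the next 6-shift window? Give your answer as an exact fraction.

792/23

Total count: 9 + 9 + 9 + 19 + 14 + 14 + 18 + 16 = 108.
Total exposure: 8 shifts.
The Gamma prior is conjugate for the Poisson rate, so λ | data ~ Gamma(24+108, 15+8) = Gamma(132, 23).
Predictive mean over a 6-shift window = T·E[λ|data] = 6·132/23 = 792/23.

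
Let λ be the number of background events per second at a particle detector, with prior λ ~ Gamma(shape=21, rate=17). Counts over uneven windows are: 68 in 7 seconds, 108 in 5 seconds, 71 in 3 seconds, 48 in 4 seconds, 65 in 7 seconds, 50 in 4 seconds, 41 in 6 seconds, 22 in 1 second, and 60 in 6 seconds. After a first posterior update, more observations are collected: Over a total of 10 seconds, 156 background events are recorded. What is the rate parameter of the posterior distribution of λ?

70

Total count: 68 + 108 + 71 + 48 + 65 + 50 + 41 + 22 + 60 = 533.
Total exposure: 7 + 5 + 3 + 4 + 7 + 4 + 6 + 1 + 6 = 43 seconds.
After the first batch: Gamma(21 + 533, 17 + 43) = Gamma(554, 60).
Total count 156 over total exposure 10 seconds.
After the second batch: Gamma(554 + 156, 60 + 10) = Gamma(710, 70).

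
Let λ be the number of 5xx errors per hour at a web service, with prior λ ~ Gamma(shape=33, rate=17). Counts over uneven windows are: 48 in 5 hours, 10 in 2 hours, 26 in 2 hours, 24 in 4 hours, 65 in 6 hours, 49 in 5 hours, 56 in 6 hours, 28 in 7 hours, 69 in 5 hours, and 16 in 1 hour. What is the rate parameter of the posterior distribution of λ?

60

Total count: 48 + 10 + 26 + 24 + 65 + 49 + 56 + 28 + 69 + 16 = 391.
Total exposure: 5 + 2 + 2 + 4 + 6 + 5 + 6 + 7 + 5 + 1 = 43 hours.
Conjugate update: add total count to the shape and total exposure to the rate, giving Gamma(424, 60).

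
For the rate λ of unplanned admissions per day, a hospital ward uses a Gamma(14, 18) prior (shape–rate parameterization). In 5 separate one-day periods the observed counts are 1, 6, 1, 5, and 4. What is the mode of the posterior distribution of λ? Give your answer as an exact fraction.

30/23

Total count: 1 + 6 + 1 + 5 + 4 = 17.
Total exposure: 5 days.
Conjugate update: add total count to the shape and total exposure to the rate, giving Gamma(31, 23).
Posterior mode = (α'−1)/β' = 30/23.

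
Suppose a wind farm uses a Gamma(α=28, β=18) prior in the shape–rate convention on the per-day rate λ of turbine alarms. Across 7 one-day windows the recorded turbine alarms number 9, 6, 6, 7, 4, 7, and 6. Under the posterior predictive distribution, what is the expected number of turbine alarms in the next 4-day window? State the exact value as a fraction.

292/25

Total count: 9 + 6 + 6 + 7 + 4 + 7 + 6 = 45.
Total exposure: 7 days.
Posterior: α' = 28 + 45 = 73, β' = 18 + 7 = 25.
Predictive mean over a 4-day window = T·E[λ|data] = 4·73/25 = 292/25.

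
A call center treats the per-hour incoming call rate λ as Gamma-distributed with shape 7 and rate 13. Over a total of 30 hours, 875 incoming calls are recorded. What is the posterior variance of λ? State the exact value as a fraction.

Total count 875 over total exposure 30 hours.
Gamma(α, β) with Poisson data over total exposure Σt gives posterior Gamma(α+Σx, β+Σt) = Gamma(882, 43).
Posterior variance = α'/β'² = 882/1849.

882/1849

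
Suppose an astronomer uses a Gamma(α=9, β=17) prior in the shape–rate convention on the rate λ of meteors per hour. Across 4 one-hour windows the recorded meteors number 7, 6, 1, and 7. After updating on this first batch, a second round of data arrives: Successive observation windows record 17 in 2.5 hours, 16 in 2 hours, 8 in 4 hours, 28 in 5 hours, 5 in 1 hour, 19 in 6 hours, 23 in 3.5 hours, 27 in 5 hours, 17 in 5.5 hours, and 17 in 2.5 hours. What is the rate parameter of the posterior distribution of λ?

Total count: 7 + 6 + 1 + 7 = 21.
Total exposure: 4 hours.
After the first batch: Gamma(9 + 21, 17 + 4) = Gamma(30, 21).
Total count: 17 + 16 + 8 + 28 + 5 + 19 + 23 + 27 + 17 + 17 = 177.
Total exposure: 2.5 + 2 + 4 + 5 + 1 + 6 + 3.5 + 5 + 5.5 + 2.5 = 37 hours.
After the second batch: Gamma(30 + 177, 21 + 37) = Gamma(207, 58).

58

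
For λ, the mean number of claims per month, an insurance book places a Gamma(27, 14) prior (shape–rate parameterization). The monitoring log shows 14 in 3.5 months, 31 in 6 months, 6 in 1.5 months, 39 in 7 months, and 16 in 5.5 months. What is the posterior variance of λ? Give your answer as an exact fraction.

Total count: 14 + 31 + 6 + 39 + 16 = 106.
Total exposure: 3.5 + 6 + 1.5 + 7 + 5.5 = 23.5 months.
Gamma(α, β) with Poisson data over total exposure Σt gives posterior Gamma(α+Σx, β+Σt) = Gamma(133, 75/2).
Posterior variance = α'/β'² = 133/(5625/4) = 532/5625.

532/5625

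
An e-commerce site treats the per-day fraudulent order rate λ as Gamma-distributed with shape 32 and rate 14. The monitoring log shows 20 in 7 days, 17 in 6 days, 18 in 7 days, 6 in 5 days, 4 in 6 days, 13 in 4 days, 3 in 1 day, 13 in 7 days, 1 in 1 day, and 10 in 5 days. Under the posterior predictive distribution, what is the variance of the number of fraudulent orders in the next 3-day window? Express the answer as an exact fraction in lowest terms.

Total count: 20 + 17 + 18 + 6 + 4 + 13 + 3 + 13 + 1 + 10 = 105.
Total exposure: 7 + 6 + 7 + 5 + 6 + 4 + 1 + 7 + 1 + 5 = 49 days.
By Gamma–Poisson conjugacy, the posterior is Gamma(α + Σx, β + Σt) = Gamma(32 + 105, 14 + 49) = Gamma(137, 63).
The posterior predictive for a window of length T is Negative Binomial with variance T·α'·(β'+T)/β'² = 3·137·66/3969 = 3014/441.

3014/441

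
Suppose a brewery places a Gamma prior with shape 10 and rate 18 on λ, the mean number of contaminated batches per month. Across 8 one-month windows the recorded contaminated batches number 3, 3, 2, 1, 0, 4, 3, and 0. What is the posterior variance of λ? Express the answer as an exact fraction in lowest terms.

Total count: 3 + 3 + 2 + 1 + 0 + 4 + 3 + 0 = 16.
Total exposure: 8 months.
The Gamma prior is conjugate for the Poisson rate, so λ | data ~ Gamma(10+16, 18+8) = Gamma(26, 26).
Posterior variance = α'/β'² = 26/676 = 1/26.

1/26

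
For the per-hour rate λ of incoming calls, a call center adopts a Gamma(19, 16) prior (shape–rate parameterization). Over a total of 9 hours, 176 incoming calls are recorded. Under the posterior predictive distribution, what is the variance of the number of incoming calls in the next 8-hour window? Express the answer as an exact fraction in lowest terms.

10296/125

Total count 176 over total exposure 9 hours.
Conjugate update: add total count to the shape and total exposure to the rate, giving Gamma(195, 25).
The posterior predictive for a window of length T is Negative Binomial with variance T·α'·(β'+T)/β'² = 8·195·33/625 = 10296/125.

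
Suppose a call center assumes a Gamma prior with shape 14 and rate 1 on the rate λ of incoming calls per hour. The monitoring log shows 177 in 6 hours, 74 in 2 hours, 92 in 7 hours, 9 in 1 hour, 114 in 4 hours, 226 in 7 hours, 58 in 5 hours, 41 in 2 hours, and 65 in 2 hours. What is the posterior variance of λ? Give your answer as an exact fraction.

Total count: 177 + 74 + 92 + 9 + 114 + 226 + 58 + 41 + 65 = 856.
Total exposure: 6 + 2 + 7 + 1 + 4 + 7 + 5 + 2 + 2 = 36 hours.
The Gamma prior is conjugate for the Poisson rate, so λ | data ~ Gamma(14+856, 1+36) = Gamma(870, 37).
Posterior variance = α'/β'² = 870/1369.

870/1369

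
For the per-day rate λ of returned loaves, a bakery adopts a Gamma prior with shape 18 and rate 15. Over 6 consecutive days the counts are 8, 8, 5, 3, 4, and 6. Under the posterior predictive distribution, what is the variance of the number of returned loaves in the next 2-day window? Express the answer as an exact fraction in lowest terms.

2392/441

Total count: 8 + 8 + 5 + 3 + 4 + 6 = 34.
Total exposure: 6 days.
Posterior: α' = 18 + 34 = 52, β' = 15 + 6 = 21.
The posterior predictive for a window of length T is Negative Binomial with variance T·α'·(β'+T)/β'² = 2·52·23/441 = 2392/441.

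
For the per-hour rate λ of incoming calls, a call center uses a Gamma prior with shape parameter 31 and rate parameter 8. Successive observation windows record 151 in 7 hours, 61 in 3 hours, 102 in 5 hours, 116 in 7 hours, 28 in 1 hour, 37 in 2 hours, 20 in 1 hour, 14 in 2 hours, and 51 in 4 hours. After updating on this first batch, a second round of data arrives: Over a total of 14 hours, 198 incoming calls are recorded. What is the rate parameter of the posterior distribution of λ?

Total count: 151 + 61 + 102 + 116 + 28 + 37 + 20 + 14 + 51 = 580.
Total exposure: 7 + 3 + 5 + 7 + 1 + 2 + 1 + 2 + 4 = 32 hours.
After the first batch: Gamma(31 + 580, 8 + 32) = Gamma(611, 40).
Total count 198 over total exposure 14 hours.
After the second batch: Gamma(611 + 198, 40 + 14) = Gamma(809, 54).

54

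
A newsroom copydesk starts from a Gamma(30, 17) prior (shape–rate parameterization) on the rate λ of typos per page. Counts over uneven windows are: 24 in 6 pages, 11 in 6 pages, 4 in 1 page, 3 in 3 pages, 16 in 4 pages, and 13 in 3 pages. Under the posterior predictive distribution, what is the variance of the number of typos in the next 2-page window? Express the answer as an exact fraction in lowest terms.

2121/400

Total count: 24 + 11 + 4 + 3 + 16 + 13 = 71.
Total exposure: 6 + 6 + 1 + 3 + 4 + 3 = 23 pages.
Gamma(α, β) with Poisson data over total exposure Σt gives posterior Gamma(α+Σx, β+Σt) = Gamma(101, 40).
The posterior predictive for a window of length T is Negative Binomial with variance T·α'·(β'+T)/β'² = 2·101·42/1600 = 2121/400.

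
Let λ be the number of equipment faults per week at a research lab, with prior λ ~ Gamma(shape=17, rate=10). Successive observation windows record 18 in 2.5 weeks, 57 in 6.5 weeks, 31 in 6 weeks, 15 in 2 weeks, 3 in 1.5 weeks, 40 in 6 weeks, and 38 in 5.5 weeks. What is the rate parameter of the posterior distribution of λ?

40

Total count: 18 + 57 + 31 + 15 + 3 + 40 + 38 = 202.
Total exposure: 2.5 + 6.5 + 6 + 2 + 1.5 + 6 + 5.5 = 30 weeks.
Gamma(α, β) with Poisson data over total exposure Σt gives posterior Gamma(α+Σx, β+Σt) = Gamma(219, 40).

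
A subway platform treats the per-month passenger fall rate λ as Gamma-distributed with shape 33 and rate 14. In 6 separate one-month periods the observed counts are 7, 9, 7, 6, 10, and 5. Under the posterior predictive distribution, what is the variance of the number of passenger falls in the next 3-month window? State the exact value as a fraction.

5313/400

Total count: 7 + 9 + 7 + 6 + 10 + 5 = 44.
Total exposure: 6 months.
Conjugate update: add total count to the shape and total exposure to the rate, giving Gamma(77, 20).
The posterior predictive for a window of length T is Negative Binomial with variance T·α'·(β'+T)/β'² = 3·77·23/400 = 5313/400.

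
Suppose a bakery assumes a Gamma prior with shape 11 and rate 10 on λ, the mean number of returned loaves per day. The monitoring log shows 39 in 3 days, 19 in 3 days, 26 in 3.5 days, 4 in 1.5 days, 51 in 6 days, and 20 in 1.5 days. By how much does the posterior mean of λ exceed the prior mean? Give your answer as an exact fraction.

Total count: 39 + 19 + 26 + 4 + 51 + 20 = 159.
Total exposure: 3 + 3 + 3.5 + 1.5 + 6 + 1.5 = 18.5 days.
By Gamma–Poisson conjugacy, the posterior is Gamma(α + Σx, β + Σt) = Gamma(11 + 159, 10 + 18.5) = Gamma(170, 57/2).
Posterior mean = 170/(57/2) = 340/57; prior mean = 11/10 = 11/10. Difference = 340/57 − 11/10 = 2773/570.

2773/570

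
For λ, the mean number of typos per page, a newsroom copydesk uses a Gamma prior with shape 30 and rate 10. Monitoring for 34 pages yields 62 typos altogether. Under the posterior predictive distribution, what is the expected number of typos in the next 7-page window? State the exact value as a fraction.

161/11

Total count 62 over total exposure 34 pages.
The Gamma prior is conjugate for the Poisson rate, so λ | data ~ Gamma(30+62, 10+34) = Gamma(92, 44).
Predictive mean over a 7-page window = T·E[λ|data] = 7·92/44 = 161/11.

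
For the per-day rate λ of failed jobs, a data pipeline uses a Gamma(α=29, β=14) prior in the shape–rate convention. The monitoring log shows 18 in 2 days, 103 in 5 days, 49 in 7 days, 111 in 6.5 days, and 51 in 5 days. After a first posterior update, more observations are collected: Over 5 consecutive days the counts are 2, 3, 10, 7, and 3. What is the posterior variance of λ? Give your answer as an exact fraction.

Total count: 18 + 103 + 49 + 111 + 51 = 332.
Total exposure: 2 + 5 + 7 + 6.5 + 5 = 25.5 days.
After the first batch: Gamma(29 + 332, 14 + 25.5) = Gamma(361, 79/2).
Total count: 2 + 3 + 10 + 7 + 3 = 25.
Total exposure: 5 days.
After the second batch: Gamma(361 + 25, 79/2 + 5) = Gamma(386, 89/2).
Posterior variance = α'/β'² = 386/(7921/4) = 1544/7921.

1544/7921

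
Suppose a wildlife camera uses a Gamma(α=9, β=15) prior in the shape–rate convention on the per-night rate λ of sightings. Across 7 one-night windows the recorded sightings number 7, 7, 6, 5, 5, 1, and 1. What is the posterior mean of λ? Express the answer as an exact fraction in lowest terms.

41/22

Total count: 7 + 7 + 6 + 5 + 5 + 1 + 1 = 32.
Total exposure: 7 nights.
The Gamma prior is conjugate for the Poisson rate, so λ | data ~ Gamma(9+32, 15+7) = Gamma(41, 22).
Posterior mean = α'/β' = 41/22.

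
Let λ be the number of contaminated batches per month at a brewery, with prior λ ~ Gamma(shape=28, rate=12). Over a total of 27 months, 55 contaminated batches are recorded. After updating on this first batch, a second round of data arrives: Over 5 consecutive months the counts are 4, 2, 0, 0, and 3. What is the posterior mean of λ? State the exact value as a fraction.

23/11

Total count 55 over total exposure 27 months.
After the first batch: Gamma(28 + 55, 12 + 27) = Gamma(83, 39).
Total count: 4 + 2 + 0 + 0 + 3 = 9.
Total exposure: 5 months.
After the second batch: Gamma(83 + 9, 39 + 5) = Gamma(92, 44).
Posterior mean = α'/β' = 92/44 = 23/11.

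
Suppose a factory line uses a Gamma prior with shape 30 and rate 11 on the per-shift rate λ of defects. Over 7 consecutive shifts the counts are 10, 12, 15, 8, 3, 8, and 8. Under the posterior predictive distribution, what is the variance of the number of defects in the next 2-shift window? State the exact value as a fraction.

940/81

Total count: 10 + 12 + 15 + 8 + 3 + 8 + 8 = 64.
Total exposure: 7 shifts.
Posterior: α' = 30 + 64 = 94, β' = 11 + 7 = 18.
The posterior predictive for a window of length T is Negative Binomial with variance T·α'·(β'+T)/β'² = 2·94·20/324 = 940/81.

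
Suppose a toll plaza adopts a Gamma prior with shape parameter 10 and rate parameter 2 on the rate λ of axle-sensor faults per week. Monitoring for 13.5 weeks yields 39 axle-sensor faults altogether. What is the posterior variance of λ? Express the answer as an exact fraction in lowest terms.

196/961

Total count 39 over total exposure 13.5 weeks.
Conjugate update: add total count to the shape and total exposure to the rate, giving Gamma(49, 31/2).
Posterior variance = α'/β'² = 49/(961/4) = 196/961.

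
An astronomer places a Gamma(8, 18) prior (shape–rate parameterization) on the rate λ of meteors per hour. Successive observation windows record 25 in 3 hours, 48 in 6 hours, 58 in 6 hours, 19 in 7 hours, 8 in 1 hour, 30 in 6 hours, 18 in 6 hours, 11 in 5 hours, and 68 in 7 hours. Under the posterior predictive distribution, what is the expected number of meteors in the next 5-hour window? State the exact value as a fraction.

Total count: 25 + 48 + 58 + 19 + 8 + 30 + 18 + 11 + 68 = 285.
Total exposure: 3 + 6 + 6 + 7 + 1 + 6 + 6 + 5 + 7 = 47 hours.
The Gamma prior is conjugate for the Poisson rate, so λ | data ~ Gamma(8+285, 18+47) = Gamma(293, 65).
Predictive mean over a 5-hour window = T·E[λ|data] = 5·293/65 = 293/13.

293/13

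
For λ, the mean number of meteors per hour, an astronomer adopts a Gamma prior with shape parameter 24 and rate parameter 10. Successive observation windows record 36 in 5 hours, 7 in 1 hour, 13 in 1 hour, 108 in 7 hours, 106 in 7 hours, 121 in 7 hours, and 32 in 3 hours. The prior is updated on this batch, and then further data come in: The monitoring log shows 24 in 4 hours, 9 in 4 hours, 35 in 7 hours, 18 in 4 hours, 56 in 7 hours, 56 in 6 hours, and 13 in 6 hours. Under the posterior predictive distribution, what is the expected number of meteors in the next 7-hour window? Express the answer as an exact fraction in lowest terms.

Total count: 36 + 7 + 13 + 108 + 106 + 121 + 32 = 423.
Total exposure: 5 + 1 + 1 + 7 + 7 + 7 + 3 = 31 hours.
After the first batch: Gamma(24 + 423, 10 + 31) = Gamma(447, 41).
Total count: 24 + 9 + 35 + 18 + 56 + 56 + 13 = 211.
Total exposure: 4 + 4 + 7 + 4 + 7 + 6 + 6 = 38 hours.
After the second batch: Gamma(447 + 211, 41 + 38) = Gamma(658, 79).
Predictive mean over a 7-hour window = T·E[λ|data] = 7·658/79 = 4606/79.

4606/79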